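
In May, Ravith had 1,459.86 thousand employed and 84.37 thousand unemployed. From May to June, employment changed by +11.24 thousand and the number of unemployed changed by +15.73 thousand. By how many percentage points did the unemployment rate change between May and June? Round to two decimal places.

The unemployment rate changed by +0.91 percentage points.

May: labor force = 1,459.86 + 84.37 = 1,544.23; u = 84.37/1,544.23 = 5.46%.
June: labor force = 1,471.10 + 100.10 = 1,571.20; u = 100.10/1,571.20 = 6.37%.
Change = 6.37% − 5.46% = +0.91 pp.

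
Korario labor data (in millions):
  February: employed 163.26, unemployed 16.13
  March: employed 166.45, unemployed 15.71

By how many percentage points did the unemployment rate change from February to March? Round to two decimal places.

February: labor force = 163.26 + 16.13 = 179.39; u = 16.13/179.39 = 8.99%.
March: labor force = 166.45 + 15.71 = 182.16; u = 15.71/182.16 = 8.62%.
Change = 8.62% − 8.99% = −0.37 pp.

The unemployment rate changed by −0.37 percentage points.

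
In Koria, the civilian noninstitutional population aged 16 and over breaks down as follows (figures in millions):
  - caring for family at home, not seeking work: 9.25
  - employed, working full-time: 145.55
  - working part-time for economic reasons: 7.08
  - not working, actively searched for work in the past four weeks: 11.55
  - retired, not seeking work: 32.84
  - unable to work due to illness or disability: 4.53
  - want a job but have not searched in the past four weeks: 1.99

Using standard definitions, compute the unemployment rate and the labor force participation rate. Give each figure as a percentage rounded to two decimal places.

Unemployment rate ≈ 7.03%; labor force participation rate ≈ 77.16%.

Employed = 145.55 + 7.08 = 152.63 million (anyone who worked, including part-time for economic reasons, counts as employed).
Unemployed = 11.55 million.
Labor force = 152.63 + 11.55 = 164.18 million.
Not in labor force = 9.25 + 32.84 + 4.53 + 1.99 = 48.61 million (those not working and not actively searching are outside the labor force — including those who want a job but have given up searching).
Civilian working-age population = 164.18 + 48.61 = 212.79 million.
Unemployment rate = 11.55 / 164.18 = 7.03%.
Labor force participation rate = 164.18 / 212.79 = 77.16%.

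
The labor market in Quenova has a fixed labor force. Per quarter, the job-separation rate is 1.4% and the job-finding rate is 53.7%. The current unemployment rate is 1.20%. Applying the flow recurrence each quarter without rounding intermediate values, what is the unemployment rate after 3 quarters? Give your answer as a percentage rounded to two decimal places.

Unemployment rate after three quarters ≈ 2.42%.

With a fixed labor force, u_{t+1} = u_t + s·(1−u_t) − f·u_t = u_t·(1−s−f) + s.
Here 1−s−f = 0.449 and s = 0.014.
u_1 = 0.012000 × 0.449 + 0.014 = 0.019388.
u_2 = 0.019388 × 0.449 + 0.014 = 0.022705.
u_3 = 0.022705 × 0.449 + 0.014 = 0.024195.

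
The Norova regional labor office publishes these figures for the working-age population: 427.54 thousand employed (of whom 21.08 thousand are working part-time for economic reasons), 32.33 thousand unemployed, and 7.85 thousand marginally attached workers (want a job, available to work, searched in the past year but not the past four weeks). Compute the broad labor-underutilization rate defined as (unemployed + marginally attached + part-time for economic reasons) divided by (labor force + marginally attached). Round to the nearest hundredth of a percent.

Labor force = 427.54 + 32.33 = 459.87 thousand.
Numerator = 32.33 + 7.85 + 21.08 = 61.26 thousand.
Denominator = 459.87 + 7.85 = 467.72 thousand.
Broad rate = 61.26 / 467.72 = 13.10%.

Broad underutilization rate ≈ 13.10%.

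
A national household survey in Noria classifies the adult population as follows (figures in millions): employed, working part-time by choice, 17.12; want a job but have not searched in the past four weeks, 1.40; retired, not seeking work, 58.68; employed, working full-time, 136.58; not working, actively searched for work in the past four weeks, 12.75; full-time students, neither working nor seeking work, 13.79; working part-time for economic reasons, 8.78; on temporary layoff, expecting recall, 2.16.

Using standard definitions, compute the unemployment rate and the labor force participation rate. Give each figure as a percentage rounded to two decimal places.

Unemployment rate ≈ 8.41%; labor force participation rate ≈ 70.60%.

Employed = 17.12 + 136.58 + 8.78 = 162.48 million (anyone who worked, including part-time for economic reasons, counts as employed).
Unemployed = 12.75 + 2.16 = 14.91 million (jobless and actively searching, or on temporary layoff).
Labor force = 162.48 + 14.91 = 177.39 million.
Not in labor force = 1.40 + 58.68 + 13.79 = 73.87 million (those not working and not actively searching are outside the labor force — including those who want a job but have given up searching).
Civilian working-age population = 177.39 + 73.87 = 251.26 million.
Unemployment rate = 14.91 / 177.39 = 8.41%.
Labor force participation rate = 177.39 / 251.26 = 70.60%.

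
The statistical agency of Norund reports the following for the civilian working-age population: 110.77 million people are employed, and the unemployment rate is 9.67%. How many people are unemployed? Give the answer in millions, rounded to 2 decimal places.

Let U be the number unemployed. The labor force is E + U, and U/(E+U) = 0.0967.
So U = 0.0967 × 110.77 / (1 − 0.0967) = 10.7115 / 0.9033 ≈ 11.86 million.

About 11.86 million are unemployed.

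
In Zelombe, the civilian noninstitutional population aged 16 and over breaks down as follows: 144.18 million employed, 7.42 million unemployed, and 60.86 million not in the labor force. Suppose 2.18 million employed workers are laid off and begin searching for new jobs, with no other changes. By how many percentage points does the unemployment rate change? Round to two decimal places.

Initially, labor force = 144.18 + 7.42 = 151.60 million, so u = 7.42/151.60 = 4.89%.
After the change, employed falls and unemployed rises by 2.18; labor force unchanged → E = 142.00, U = 9.60, labor force = 151.60 million.
New unemployment rate = 9.60 / 151.60 = 6.33%.
Change = 6.33% − 4.89% = +1.44 percentage points.

The unemployment rate changes by +1.44 percentage points.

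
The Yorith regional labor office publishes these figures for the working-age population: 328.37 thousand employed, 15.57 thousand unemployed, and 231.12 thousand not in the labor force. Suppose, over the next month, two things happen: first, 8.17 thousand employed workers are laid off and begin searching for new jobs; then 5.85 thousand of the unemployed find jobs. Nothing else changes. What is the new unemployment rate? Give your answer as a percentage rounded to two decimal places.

New unemployment rate ≈ 5.20%.

Initially, labor force = 328.37 + 15.57 = 343.94 thousand, so u = 15.57/343.94 = 4.53%.
After the first change, employed falls and unemployed rises by 8.17; labor force unchanged → E = 320.20, U = 23.74, labor force = 343.94 thousand.
After the second change, unemployed falls and employed rises by 5.85; labor force unchanged → E = 326.05, U = 17.89, labor force = 343.94 thousand.
New unemployment rate = 17.89 / 343.94 = 5.20%.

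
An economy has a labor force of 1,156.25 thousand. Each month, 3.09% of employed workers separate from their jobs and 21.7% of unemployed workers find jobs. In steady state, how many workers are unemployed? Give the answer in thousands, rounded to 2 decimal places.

About 144.12 thousand are unemployed in steady state.

Steady-state unemployment rate u* = s/(s+f) = 3.09/(3.09+21.7) = 0.124647.
Unemployed = u* × labor force = 0.124647 × 1,156.25 ≈ 144.12 thousand.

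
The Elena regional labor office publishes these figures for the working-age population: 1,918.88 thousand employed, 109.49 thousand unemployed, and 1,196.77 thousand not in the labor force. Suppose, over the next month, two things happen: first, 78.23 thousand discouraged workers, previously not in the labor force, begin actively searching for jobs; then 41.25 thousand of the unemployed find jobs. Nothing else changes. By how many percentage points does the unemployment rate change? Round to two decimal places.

Initially, labor force = 1,918.88 + 109.49 = 2,028.37 thousand, so u = 109.49/2,028.37 = 5.40%.
After the first change, unemployed and labor force both rise by 78.23 → E = 1,918.88, U = 187.72, labor force = 2,106.60 thousand.
After the second change, unemployed falls and employed rises by 41.25; labor force unchanged → E = 1,960.13, U = 146.47, labor force = 2,106.60 thousand.
New unemployment rate = 146.47 / 2,106.60 = 6.95%.
Change = 6.95% − 5.40% = +1.55 percentage points.

The unemployment rate changes by +1.55 percentage points.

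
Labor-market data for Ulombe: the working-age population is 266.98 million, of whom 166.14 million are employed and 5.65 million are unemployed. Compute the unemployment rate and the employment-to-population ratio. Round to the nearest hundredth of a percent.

Unemployment rate ≈ 3.29%; employment-population ratio ≈ 62.23%.

Labor force = employed + unemployed = 166.14 + 5.65 = 171.79 million.
Unemployment rate = 5.65 / 171.79 = 3.29%.
Employment-population ratio = 166.14 / 266.98 = 62.23%.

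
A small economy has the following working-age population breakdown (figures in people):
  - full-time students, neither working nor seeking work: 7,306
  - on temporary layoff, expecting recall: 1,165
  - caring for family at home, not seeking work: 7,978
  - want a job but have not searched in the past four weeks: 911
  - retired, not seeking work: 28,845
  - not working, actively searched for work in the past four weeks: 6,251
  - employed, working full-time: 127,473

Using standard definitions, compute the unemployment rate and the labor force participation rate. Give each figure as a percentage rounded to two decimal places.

Employed = 127,473.
Unemployed = 1,165 + 6,251 = 7,416 (jobless and actively searching, or on temporary layoff).
Labor force = 127,473 + 7,416 = 134,889.
Not in labor force = 7,306 + 7,978 + 911 + 28,845 = 45,040 (those not working and not actively searching are outside the labor force — including those who want a job but have given up searching).
Civilian working-age population = 134,889 + 45,040 = 179,929.
Unemployment rate = 7,416 / 134,889 = 5.50%.
Labor force participation rate = 134,889 / 179,929 = 74.97%.

Unemployment rate ≈ 5.50%; labor force participation rate ≈ 74.97%.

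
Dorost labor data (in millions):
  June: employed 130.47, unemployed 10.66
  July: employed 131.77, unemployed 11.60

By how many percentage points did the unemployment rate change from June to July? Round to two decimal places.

The unemployment rate changed by +0.54 percentage points.

June: labor force = 130.47 + 10.66 = 141.13; u = 10.66/141.13 = 7.55%.
July: labor force = 131.77 + 11.60 = 143.37; u = 11.60/143.37 = 8.09%.
Change = 8.09% − 7.55% = +0.54 pp.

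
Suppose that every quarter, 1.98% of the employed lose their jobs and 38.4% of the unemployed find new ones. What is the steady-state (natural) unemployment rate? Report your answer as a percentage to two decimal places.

Steady-state unemployment rate ≈ 4.90%.

At steady state the flows balance: s·E = f·U, so U/(E+U) = s/(s+f).
u* = 1.98 / (1.98 + 38.4) = 1.98 / 40.38 = 4.90%.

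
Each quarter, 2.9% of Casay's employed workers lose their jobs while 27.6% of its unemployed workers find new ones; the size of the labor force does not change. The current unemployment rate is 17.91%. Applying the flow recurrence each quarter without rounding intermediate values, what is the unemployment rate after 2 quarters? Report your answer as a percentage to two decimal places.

Unemployment rate after two quarters ≈ 13.57%.

With a fixed labor force, u_{t+1} = u_t + s·(1−u_t) − f·u_t = u_t·(1−s−f) + s.
Here 1−s−f = 0.695 and s = 0.029.
u_1 = 0.179100 × 0.695 + 0.029 = 0.153475.
u_2 = 0.153475 × 0.695 + 0.029 = 0.135665.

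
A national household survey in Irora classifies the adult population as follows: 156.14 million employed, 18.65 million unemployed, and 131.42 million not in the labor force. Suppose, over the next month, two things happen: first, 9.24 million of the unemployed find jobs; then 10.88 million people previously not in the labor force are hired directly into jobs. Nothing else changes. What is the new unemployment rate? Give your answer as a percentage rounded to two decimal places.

New unemployment rate ≈ 5.07%.

Initially, labor force = 156.14 + 18.65 = 174.79 million, so u = 18.65/174.79 = 10.67%.
After the first change, unemployed falls and employed rises by 9.24; labor force unchanged → E = 165.38, U = 9.41, labor force = 174.79 million.
After the second change, employed and labor force both rise by 10.88; unemployed unchanged → E = 176.26, U = 9.41, labor force = 185.67 million.
New unemployment rate = 9.41 / 185.67 = 5.07%.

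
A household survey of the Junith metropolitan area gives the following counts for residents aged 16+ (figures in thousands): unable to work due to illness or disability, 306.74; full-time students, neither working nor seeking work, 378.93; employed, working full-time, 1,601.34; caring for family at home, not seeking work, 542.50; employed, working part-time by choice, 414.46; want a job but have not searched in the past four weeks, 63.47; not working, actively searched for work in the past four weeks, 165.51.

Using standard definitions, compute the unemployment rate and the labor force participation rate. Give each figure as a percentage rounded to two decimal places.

Employed = 1,601.34 + 414.46 = 2,015.80 thousand.
Unemployed = 165.51 thousand.
Labor force = 2,015.80 + 165.51 = 2,181.31 thousand.
Not in labor force = 306.74 + 378.93 + 542.50 + 63.47 = 1,291.64 thousand (those not working and not actively searching are outside the labor force — including those who want a job but have given up searching).
Civilian working-age population = 2,181.31 + 1,291.64 = 3,472.95 thousand.
Unemployment rate = 165.51 / 2,181.31 = 7.59%.
Labor force participation rate = 2,181.31 / 3,472.95 = 62.81%.

Unemployment rate ≈ 7.59%; labor force participation rate ≈ 62.81%.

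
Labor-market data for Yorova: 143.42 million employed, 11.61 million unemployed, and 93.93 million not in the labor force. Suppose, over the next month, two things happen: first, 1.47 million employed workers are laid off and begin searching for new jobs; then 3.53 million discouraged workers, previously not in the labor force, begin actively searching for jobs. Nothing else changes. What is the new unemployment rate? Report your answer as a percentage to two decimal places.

Initially, labor force = 143.42 + 11.61 = 155.03 million, so u = 11.61/155.03 = 7.49%.
After the first change, employed falls and unemployed rises by 1.47; labor force unchanged → E = 141.95, U = 13.08, labor force = 155.03 million.
After the second change, unemployed and labor force both rise by 3.53 → E = 141.95, U = 16.61, labor force = 158.56 million.
New unemployment rate = 16.61 / 158.56 = 10.48%.

New unemployment rate ≈ 10.48%.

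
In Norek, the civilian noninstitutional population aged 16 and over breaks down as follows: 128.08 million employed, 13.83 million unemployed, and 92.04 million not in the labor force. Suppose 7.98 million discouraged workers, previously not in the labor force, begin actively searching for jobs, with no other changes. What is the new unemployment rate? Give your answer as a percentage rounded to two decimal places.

New unemployment rate ≈ 14.55%.

Initially, labor force = 128.08 + 13.83 = 141.91 million, so u = 13.83/141.91 = 9.75%.
After the change, unemployed and labor force both rise by 7.98 → E = 128.08, U = 21.81, labor force = 149.89 million.
New unemployment rate = 21.81 / 149.89 = 14.55%.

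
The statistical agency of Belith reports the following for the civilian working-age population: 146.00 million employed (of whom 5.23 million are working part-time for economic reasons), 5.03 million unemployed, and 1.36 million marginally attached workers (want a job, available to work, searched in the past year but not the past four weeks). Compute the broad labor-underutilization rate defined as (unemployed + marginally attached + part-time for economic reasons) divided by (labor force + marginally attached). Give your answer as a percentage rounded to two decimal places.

Broad underutilization rate ≈ 7.63%.

Labor force = 146.00 + 5.03 = 151.03 million.
Numerator = 5.03 + 1.36 + 5.23 = 11.62 million.
Denominator = 151.03 + 1.36 = 152.39 million.
Broad rate = 11.62 / 152.39 = 7.63%.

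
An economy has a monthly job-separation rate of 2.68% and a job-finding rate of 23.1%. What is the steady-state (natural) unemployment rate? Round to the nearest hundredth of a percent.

Steady-state unemployment rate ≈ 10.40%.

At steady state the flows balance: s·E = f·U, so U/(E+U) = s/(s+f).
u* = 2.68 / (2.68 + 23.1) = 2.68 / 25.78 = 10.40%.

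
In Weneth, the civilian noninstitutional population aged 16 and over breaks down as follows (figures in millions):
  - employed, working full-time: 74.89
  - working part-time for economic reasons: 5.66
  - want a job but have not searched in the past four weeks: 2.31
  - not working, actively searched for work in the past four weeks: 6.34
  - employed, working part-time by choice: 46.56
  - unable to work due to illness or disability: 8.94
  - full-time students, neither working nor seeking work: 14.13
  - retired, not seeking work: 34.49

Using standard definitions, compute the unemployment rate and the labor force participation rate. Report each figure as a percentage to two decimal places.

Employed = 74.89 + 5.66 + 46.56 = 127.11 million (anyone who worked, including part-time for economic reasons, counts as employed).
Unemployed = 6.34 million.
Labor force = 127.11 + 6.34 = 133.45 million.
Not in labor force = 2.31 + 8.94 + 14.13 + 34.49 = 59.87 million (those not working and not actively searching are outside the labor force — including those who want a job but have given up searching).
Civilian working-age population = 133.45 + 59.87 = 193.32 million.
Unemployment rate = 6.34 / 133.45 = 4.75%.
Labor force participation rate = 133.45 / 193.32 = 69.03%.

Unemployment rate ≈ 4.75%; labor force participation rate ≈ 69.03%.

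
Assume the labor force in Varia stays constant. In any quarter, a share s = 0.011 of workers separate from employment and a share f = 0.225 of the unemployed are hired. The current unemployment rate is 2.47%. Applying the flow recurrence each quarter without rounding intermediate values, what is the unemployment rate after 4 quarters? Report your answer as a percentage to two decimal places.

With a fixed labor force, u_{t+1} = u_t + s·(1−u_t) − f·u_t = u_t·(1−s−f) + s.
Here 1−s−f = 0.764 and s = 0.011.
u_1 = 0.024700 × 0.764 + 0.011 = 0.029871.
u_2 = 0.029871 × 0.764 + 0.011 = 0.033821.
u_3 = 0.033821 × 0.764 + 0.011 = 0.036839.
u_4 = 0.036839 × 0.764 + 0.011 = 0.039145.

Unemployment rate after four quarters ≈ 3.91%.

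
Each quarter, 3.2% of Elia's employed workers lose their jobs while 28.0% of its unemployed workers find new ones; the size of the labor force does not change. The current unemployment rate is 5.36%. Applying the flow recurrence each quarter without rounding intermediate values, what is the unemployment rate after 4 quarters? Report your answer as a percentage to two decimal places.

Unemployment rate after four quarters ≈ 9.16%.

With a fixed labor force, u_{t+1} = u_t + s·(1−u_t) − f·u_t = u_t·(1−s−f) + s.
Here 1−s−f = 0.688 and s = 0.032.
u_1 = 0.053600 × 0.688 + 0.032 = 0.068877.
u_2 = 0.068877 × 0.688 + 0.032 = 0.079387.
u_3 = 0.079387 × 0.688 + 0.032 = 0.086618.
u_4 = 0.086618 × 0.688 + 0.032 = 0.091593.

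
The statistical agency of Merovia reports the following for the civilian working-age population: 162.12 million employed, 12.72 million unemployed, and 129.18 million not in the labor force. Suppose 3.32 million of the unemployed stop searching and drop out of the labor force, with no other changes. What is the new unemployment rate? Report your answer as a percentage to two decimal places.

Initially, labor force = 162.12 + 12.72 = 174.84 million, so u = 12.72/174.84 = 7.28%.
After the change, unemployed and labor force both fall by 3.32 → E = 162.12, U = 9.40, labor force = 171.52 million.
New unemployment rate = 9.40 / 171.52 = 5.48%.

New unemployment rate ≈ 5.48%.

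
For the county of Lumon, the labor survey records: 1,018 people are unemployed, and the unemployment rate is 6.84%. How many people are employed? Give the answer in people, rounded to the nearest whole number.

Labor force = U / u = 1,018 / 0.0684 ≈ 14,883.
Employed = labor force − unemployed = 14,883 − 1,018 = 13,865.

About 13,865 are employed.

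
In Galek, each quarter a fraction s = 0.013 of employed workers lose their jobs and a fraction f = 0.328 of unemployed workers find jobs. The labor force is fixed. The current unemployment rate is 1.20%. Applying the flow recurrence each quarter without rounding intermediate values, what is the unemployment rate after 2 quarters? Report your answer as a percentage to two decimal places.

With a fixed labor force, u_{t+1} = u_t + s·(1−u_t) − f·u_t = u_t·(1−s−f) + s.
Here 1−s−f = 0.659 and s = 0.013.
u_1 = 0.012000 × 0.659 + 0.013 = 0.020908.
u_2 = 0.020908 × 0.659 + 0.013 = 0.026778.

Unemployment rate after two quarters ≈ 2.68%.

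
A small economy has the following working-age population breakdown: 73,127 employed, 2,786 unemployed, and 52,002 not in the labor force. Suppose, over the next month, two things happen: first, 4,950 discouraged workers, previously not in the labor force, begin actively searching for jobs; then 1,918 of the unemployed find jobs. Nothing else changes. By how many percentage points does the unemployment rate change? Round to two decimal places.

Initially, labor force = 73,127 + 2,786 = 75,913, so u = 2,786/75,913 = 3.67%.
After the first change, unemployed and labor force both rise by 4,950 → E = 73,127, U = 7,736, labor force = 80,863.
After the second change, unemployed falls and employed rises by 1,918; labor force unchanged → E = 75,045, U = 5,818, labor force = 80,863.
New unemployment rate = 5,818 / 80,863 = 7.19%.
Change = 7.19% − 3.67% = +3.52 percentage points.

The unemployment rate changes by +3.52 percentage points.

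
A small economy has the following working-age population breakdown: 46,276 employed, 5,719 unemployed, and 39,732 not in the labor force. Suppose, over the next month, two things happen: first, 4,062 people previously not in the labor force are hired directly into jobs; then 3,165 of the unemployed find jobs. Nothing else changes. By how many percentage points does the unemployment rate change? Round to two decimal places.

Initially, labor force = 46,276 + 5,719 = 51,995, so u = 5,719/51,995 = 11.00%.
After the first change, employed and labor force both rise by 4,062; unemployed unchanged → E = 50,338, U = 5,719, labor force = 56,057.
After the second change, unemployed falls and employed rises by 3,165; labor force unchanged → E = 53,503, U = 2,554, labor force = 56,057.
New unemployment rate = 2,554 / 56,057 = 4.56%.
Change = 4.56% − 11.00% = −6.44 percentage points.

The unemployment rate changes by −6.44 percentage points.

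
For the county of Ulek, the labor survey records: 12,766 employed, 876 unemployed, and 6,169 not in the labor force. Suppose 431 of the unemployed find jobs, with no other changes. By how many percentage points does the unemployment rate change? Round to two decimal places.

Initially, labor force = 12,766 + 876 = 13,642, so u = 876/13,642 = 6.42%.
After the change, unemployed falls and employed rises by 431; labor force unchanged → E = 13,197, U = 445, labor force = 13,642.
New unemployment rate = 445 / 13,642 = 3.26%.
Change = 3.26% − 6.42% = −3.16 percentage points.

The unemployment rate changes by −3.16 percentage points.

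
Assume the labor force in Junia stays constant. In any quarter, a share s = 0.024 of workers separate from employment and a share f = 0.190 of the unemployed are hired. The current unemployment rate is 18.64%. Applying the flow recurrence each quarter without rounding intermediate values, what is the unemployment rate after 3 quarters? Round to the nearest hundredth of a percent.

Unemployment rate after three quarters ≈ 14.82%.

With a fixed labor force, u_{t+1} = u_t + s·(1−u_t) − f·u_t = u_t·(1−s−f) + s.
Here 1−s−f = 0.786 and s = 0.024.
u_1 = 0.186400 × 0.786 + 0.024 = 0.170510.
u_2 = 0.170510 × 0.786 + 0.024 = 0.158021.
u_3 = 0.158021 × 0.786 + 0.024 = 0.148205.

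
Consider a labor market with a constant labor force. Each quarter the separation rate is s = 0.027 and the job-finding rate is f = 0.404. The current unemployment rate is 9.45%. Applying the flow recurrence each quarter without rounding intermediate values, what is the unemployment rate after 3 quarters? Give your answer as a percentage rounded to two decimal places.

Unemployment rate after three quarters ≈ 6.85%.

With a fixed labor force, u_{t+1} = u_t + s·(1−u_t) − f·u_t = u_t·(1−s−f) + s.
Here 1−s−f = 0.569 and s = 0.027.
u_1 = 0.094500 × 0.569 + 0.027 = 0.080770.
u_2 = 0.080770 × 0.569 + 0.027 = 0.072958.
u_3 = 0.072958 × 0.569 + 0.027 = 0.068513.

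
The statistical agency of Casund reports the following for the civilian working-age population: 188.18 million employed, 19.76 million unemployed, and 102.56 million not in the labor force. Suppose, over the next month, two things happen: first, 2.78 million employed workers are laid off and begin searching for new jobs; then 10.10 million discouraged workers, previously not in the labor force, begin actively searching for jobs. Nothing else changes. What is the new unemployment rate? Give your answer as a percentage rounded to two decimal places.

Initially, labor force = 188.18 + 19.76 = 207.94 million, so u = 19.76/207.94 = 9.50%.
After the first change, employed falls and unemployed rises by 2.78; labor force unchanged → E = 185.40, U = 22.54, labor force = 207.94 million.
After the second change, unemployed and labor force both rise by 10.10 → E = 185.40, U = 32.64, labor force = 218.04 million.
New unemployment rate = 32.64 / 218.04 = 14.97%.

New unemployment rate ≈ 14.97%.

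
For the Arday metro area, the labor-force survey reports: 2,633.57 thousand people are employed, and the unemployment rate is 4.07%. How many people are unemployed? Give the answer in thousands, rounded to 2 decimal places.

About 111.73 thousand are unemployed.

Let U be the number unemployed. The labor force is E + U, and U/(E+U) = 0.0407.
So U = 0.0407 × 2,633.57 / (1 − 0.0407) = 107.1863 / 0.9593 ≈ 111.73 thousand.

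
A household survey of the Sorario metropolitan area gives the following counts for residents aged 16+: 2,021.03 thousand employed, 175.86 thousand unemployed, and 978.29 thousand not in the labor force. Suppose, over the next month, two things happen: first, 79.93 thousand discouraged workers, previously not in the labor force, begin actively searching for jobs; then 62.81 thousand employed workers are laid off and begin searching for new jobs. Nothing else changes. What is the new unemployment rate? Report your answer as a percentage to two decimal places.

New unemployment rate ≈ 13.99%.

Initially, labor force = 2,021.03 + 175.86 = 2,196.89 thousand, so u = 175.86/2,196.89 = 8.00%.
After the first change, unemployed and labor force both rise by 79.93 → E = 2,021.03, U = 255.79, labor force = 2,276.82 thousand.
After the second change, employed falls and unemployed rises by 62.81; labor force unchanged → E = 1,958.22, U = 318.60, labor force = 2,276.82 thousand.
New unemployment rate = 318.60 / 2,276.82 = 13.99%.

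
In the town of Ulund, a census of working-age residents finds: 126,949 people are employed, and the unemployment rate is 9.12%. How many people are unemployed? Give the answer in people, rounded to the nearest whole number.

Let U be the number unemployed. The labor force is E + U, and U/(E+U) = 0.0912.
So U = 0.0912 × 126,949 / (1 − 0.0912) = 11577.75 / 0.9088 ≈ 12,740.

About 12,740 are unemployed.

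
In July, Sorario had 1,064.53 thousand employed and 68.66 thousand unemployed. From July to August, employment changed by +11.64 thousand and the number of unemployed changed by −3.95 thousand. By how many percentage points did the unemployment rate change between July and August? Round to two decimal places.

The unemployment rate changed by −0.39 percentage points.

July: labor force = 1,064.53 + 68.66 = 1,133.19; u = 68.66/1,133.19 = 6.06%.
August: labor force = 1,076.17 + 64.71 = 1,140.88; u = 64.71/1,140.88 = 5.67%.
Change = 5.67% − 6.06% = −0.39 pp.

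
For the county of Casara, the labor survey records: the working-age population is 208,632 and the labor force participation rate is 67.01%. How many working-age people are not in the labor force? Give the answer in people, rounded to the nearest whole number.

Share not in the labor force = 1 − 0.6701 = 0.3299.
Not in labor force = 0.3299 × 208,632 ≈ 68,828.

About 68,828 are not in the labor force.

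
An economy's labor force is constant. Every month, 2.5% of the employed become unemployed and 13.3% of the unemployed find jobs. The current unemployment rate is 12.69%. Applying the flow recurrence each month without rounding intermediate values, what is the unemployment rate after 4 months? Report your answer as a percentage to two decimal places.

With a fixed labor force, u_{t+1} = u_t + s·(1−u_t) − f·u_t = u_t·(1−s−f) + s.
Here 1−s−f = 0.842 and s = 0.025.
u_1 = 0.126900 × 0.842 + 0.025 = 0.131850.
u_2 = 0.131850 × 0.842 + 0.025 = 0.136018.
u_3 = 0.136018 × 0.842 + 0.025 = 0.139527.
u_4 = 0.139527 × 0.842 + 0.025 = 0.142482.

Unemployment rate after four months ≈ 14.25%.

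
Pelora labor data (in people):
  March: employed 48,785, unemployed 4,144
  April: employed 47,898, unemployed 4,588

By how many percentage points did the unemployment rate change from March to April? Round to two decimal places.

The unemployment rate changed by +0.91 percentage points.

March: labor force = 48,785 + 4,144 = 52,929; u = 4,144/52,929 = 7.83%.
April: labor force = 47,898 + 4,588 = 52,486; u = 4,588/52,486 = 8.74%.
Change = 8.74% − 7.83% = +0.91 pp.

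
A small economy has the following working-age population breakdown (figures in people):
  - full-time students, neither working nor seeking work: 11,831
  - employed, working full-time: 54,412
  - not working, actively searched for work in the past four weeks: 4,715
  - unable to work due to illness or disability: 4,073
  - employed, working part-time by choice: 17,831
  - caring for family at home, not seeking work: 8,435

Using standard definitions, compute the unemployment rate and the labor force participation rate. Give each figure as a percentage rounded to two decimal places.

Employed = 54,412 + 17,831 = 72,243.
Unemployed = 4,715.
Labor force = 72,243 + 4,715 = 76,958.
Not in labor force = 11,831 + 4,073 + 8,435 = 24,339 (those not working and not actively searching are outside the labor force).
Civilian working-age population = 76,958 + 24,339 = 101,297.
Unemployment rate = 4,715 / 76,958 = 6.13%.
Labor force participation rate = 76,958 / 101,297 = 75.97%.

Unemployment rate ≈ 6.13%; labor force participation rate ≈ 75.97%.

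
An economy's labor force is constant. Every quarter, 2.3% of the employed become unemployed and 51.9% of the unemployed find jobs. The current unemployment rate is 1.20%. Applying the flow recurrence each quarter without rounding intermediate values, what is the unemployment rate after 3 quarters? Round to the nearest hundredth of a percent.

Unemployment rate after three quarters ≈ 3.95%.

With a fixed labor force, u_{t+1} = u_t + s·(1−u_t) − f·u_t = u_t·(1−s−f) + s.
Here 1−s−f = 0.458 and s = 0.023.
u_1 = 0.012000 × 0.458 + 0.023 = 0.028496.
u_2 = 0.028496 × 0.458 + 0.023 = 0.036051.
u_3 = 0.036051 × 0.458 + 0.023 = 0.039511.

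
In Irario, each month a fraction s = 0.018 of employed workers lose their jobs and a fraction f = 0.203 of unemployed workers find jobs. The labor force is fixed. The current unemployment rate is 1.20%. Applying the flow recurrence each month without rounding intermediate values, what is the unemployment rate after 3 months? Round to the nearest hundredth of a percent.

With a fixed labor force, u_{t+1} = u_t + s·(1−u_t) − f·u_t = u_t·(1−s−f) + s.
Here 1−s−f = 0.779 and s = 0.018.
u_1 = 0.012000 × 0.779 + 0.018 = 0.027348.
u_2 = 0.027348 × 0.779 + 0.018 = 0.039304.
u_3 = 0.039304 × 0.779 + 0.018 = 0.048618.

Unemployment rate after three months ≈ 4.86%.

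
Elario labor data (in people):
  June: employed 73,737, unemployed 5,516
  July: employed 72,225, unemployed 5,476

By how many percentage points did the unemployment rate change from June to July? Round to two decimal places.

The unemployment rate changed by +0.09 percentage points.

June: labor force = 73,737 + 5,516 = 79,253; u = 5,516/79,253 = 6.96%.
July: labor force = 72,225 + 5,476 = 77,701; u = 5,476/77,701 = 7.05%.
Change = 7.05% − 6.96% = +0.09 pp.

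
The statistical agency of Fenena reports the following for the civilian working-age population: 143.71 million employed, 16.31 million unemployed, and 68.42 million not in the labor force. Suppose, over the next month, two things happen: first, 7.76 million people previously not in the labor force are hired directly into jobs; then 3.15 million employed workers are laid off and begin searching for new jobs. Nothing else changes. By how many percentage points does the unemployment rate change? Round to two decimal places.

Initially, labor force = 143.71 + 16.31 = 160.02 million, so u = 16.31/160.02 = 10.19%.
After the first change, employed and labor force both rise by 7.76; unemployed unchanged → E = 151.47, U = 16.31, labor force = 167.78 million.
After the second change, employed falls and unemployed rises by 3.15; labor force unchanged → E = 148.32, U = 19.46, labor force = 167.78 million.
New unemployment rate = 19.46 / 167.78 = 11.60%.
Change = 11.60% − 10.19% = +1.41 percentage points.

The unemployment rate changes by +1.41 percentage points.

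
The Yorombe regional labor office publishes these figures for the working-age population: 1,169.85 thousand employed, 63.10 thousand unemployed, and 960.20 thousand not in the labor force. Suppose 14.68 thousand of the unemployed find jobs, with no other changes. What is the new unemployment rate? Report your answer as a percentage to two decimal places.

New unemployment rate ≈ 3.93%.

Initially, labor force = 1,169.85 + 63.10 = 1,232.95 thousand, so u = 63.10/1,232.95 = 5.12%.
After the change, unemployed falls and employed rises by 14.68; labor force unchanged → E = 1,184.53, U = 48.42, labor force = 1,232.95 thousand.
New unemployment rate = 48.42 / 1,232.95 = 3.93%.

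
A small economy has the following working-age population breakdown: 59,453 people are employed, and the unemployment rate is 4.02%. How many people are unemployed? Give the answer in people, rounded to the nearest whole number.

Let U be the number unemployed. The labor force is E + U, and U/(E+U) = 0.0402.
So U = 0.0402 × 59,453 / (1 − 0.0402) = 2390.01 / 0.9598 ≈ 2,490.

About 2,490 are unemployed.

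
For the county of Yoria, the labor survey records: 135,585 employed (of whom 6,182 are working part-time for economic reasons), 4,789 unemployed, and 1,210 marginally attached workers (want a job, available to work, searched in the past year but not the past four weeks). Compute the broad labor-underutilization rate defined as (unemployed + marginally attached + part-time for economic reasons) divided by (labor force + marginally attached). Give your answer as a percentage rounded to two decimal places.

Labor force = 135,585 + 4,789 = 140,374.
Numerator = 4,789 + 1,210 + 6,182 = 12,181.
Denominator = 140,374 + 1,210 = 141,584.
Broad rate = 12,181 / 141,584 = 8.60%.

Broad underutilization rate ≈ 8.60%.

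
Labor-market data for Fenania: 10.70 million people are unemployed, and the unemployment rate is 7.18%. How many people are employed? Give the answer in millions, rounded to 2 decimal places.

About 138.33 million are employed.

Labor force = U / u = 10.70 / 0.0718 ≈ 149.03 million.
Employed = labor force − unemployed = 149.03 − 10.70 = 138.33 million.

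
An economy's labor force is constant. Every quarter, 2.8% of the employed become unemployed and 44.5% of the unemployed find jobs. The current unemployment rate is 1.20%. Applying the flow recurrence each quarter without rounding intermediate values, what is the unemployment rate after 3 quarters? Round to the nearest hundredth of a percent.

With a fixed labor force, u_{t+1} = u_t + s·(1−u_t) − f·u_t = u_t·(1−s−f) + s.
Here 1−s−f = 0.527 and s = 0.028.
u_1 = 0.012000 × 0.527 + 0.028 = 0.034324.
u_2 = 0.034324 × 0.527 + 0.028 = 0.046089.
u_3 = 0.046089 × 0.527 + 0.028 = 0.052289.

Unemployment rate after three quarters ≈ 5.23%.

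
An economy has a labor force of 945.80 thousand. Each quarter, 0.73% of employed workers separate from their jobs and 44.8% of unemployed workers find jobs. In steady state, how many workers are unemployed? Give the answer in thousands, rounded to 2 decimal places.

Steady-state unemployment rate u* = s/(s+f) = 0.73/(0.73+44.8) = 0.016033.
Unemployed = u* × labor force = 0.016033 × 945.80 ≈ 15.16 thousand.

About 15.16 thousand are unemployed in steady state.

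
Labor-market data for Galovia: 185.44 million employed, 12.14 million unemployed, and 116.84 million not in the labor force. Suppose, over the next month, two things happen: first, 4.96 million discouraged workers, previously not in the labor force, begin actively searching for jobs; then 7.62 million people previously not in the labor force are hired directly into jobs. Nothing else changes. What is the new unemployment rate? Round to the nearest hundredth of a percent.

Initially, labor force = 185.44 + 12.14 = 197.58 million, so u = 12.14/197.58 = 6.14%.
After the first change, unemployed and labor force both rise by 4.96 → E = 185.44, U = 17.10, labor force = 202.54 million.
After the second change, employed and labor force both rise by 7.62; unemployed unchanged → E = 193.06, U = 17.10, labor force = 210.16 million.
New unemployment rate = 17.10 / 210.16 = 8.14%.

New unemployment rate ≈ 8.14%.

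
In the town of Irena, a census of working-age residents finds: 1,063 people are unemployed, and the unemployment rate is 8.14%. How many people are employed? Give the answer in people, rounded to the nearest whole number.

About 11,996 are employed.

Labor force = U / u = 1,063 / 0.0814 ≈ 13,059.
Employed = labor force − unemployed = 13,059 − 1,063 = 11,996.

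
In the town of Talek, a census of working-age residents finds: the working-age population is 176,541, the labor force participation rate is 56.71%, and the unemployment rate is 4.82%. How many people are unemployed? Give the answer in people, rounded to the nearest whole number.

About 4,826 are unemployed.

Labor force = 0.5671 × 176,541 = 100,116.
Unemployed = 0.0482 × 100,116 ≈ 4,826.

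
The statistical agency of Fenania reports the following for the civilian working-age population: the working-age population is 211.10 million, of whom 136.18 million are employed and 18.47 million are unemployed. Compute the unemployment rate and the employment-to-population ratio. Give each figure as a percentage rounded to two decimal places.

Labor force = employed + unemployed = 136.18 + 18.47 = 154.65 million.
Unemployment rate = 18.47 / 154.65 = 11.94%.
Employment-population ratio = 136.18 / 211.10 = 64.51%.

Unemployment rate ≈ 11.94%; employment-population ratio ≈ 64.51%.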